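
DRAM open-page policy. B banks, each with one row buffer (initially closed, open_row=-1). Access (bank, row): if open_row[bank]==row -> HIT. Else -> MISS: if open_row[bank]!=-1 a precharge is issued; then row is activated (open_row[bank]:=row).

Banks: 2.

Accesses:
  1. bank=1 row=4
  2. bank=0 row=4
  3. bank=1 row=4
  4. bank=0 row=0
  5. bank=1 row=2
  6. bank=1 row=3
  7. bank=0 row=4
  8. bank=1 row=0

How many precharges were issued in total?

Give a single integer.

Answer: 5

Derivation:
Acc 1: bank1 row4 -> MISS (open row4); precharges=0
Acc 2: bank0 row4 -> MISS (open row4); precharges=0
Acc 3: bank1 row4 -> HIT
Acc 4: bank0 row0 -> MISS (open row0); precharges=1
Acc 5: bank1 row2 -> MISS (open row2); precharges=2
Acc 6: bank1 row3 -> MISS (open row3); precharges=3
Acc 7: bank0 row4 -> MISS (open row4); precharges=4
Acc 8: bank1 row0 -> MISS (open row0); precharges=5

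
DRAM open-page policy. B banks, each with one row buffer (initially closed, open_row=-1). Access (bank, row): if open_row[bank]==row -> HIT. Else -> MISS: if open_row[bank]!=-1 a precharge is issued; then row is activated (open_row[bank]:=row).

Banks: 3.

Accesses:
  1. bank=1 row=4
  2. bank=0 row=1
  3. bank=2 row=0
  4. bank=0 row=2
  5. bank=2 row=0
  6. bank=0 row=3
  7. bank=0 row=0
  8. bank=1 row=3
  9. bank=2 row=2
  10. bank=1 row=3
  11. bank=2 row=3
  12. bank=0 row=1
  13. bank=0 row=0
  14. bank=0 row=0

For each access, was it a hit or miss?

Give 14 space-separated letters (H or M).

Acc 1: bank1 row4 -> MISS (open row4); precharges=0
Acc 2: bank0 row1 -> MISS (open row1); precharges=0
Acc 3: bank2 row0 -> MISS (open row0); precharges=0
Acc 4: bank0 row2 -> MISS (open row2); precharges=1
Acc 5: bank2 row0 -> HIT
Acc 6: bank0 row3 -> MISS (open row3); precharges=2
Acc 7: bank0 row0 -> MISS (open row0); precharges=3
Acc 8: bank1 row3 -> MISS (open row3); precharges=4
Acc 9: bank2 row2 -> MISS (open row2); precharges=5
Acc 10: bank1 row3 -> HIT
Acc 11: bank2 row3 -> MISS (open row3); precharges=6
Acc 12: bank0 row1 -> MISS (open row1); precharges=7
Acc 13: bank0 row0 -> MISS (open row0); precharges=8
Acc 14: bank0 row0 -> HIT

Answer: M M M M H M M M M H M M M H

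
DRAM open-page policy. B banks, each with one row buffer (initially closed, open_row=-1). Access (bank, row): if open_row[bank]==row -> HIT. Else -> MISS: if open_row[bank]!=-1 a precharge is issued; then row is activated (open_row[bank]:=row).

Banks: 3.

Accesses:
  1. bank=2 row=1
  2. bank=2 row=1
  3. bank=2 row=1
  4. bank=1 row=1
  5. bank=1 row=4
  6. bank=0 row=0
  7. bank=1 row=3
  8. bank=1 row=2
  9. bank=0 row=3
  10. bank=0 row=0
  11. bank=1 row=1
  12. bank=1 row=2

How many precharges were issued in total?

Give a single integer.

Acc 1: bank2 row1 -> MISS (open row1); precharges=0
Acc 2: bank2 row1 -> HIT
Acc 3: bank2 row1 -> HIT
Acc 4: bank1 row1 -> MISS (open row1); precharges=0
Acc 5: bank1 row4 -> MISS (open row4); precharges=1
Acc 6: bank0 row0 -> MISS (open row0); precharges=1
Acc 7: bank1 row3 -> MISS (open row3); precharges=2
Acc 8: bank1 row2 -> MISS (open row2); precharges=3
Acc 9: bank0 row3 -> MISS (open row3); precharges=4
Acc 10: bank0 row0 -> MISS (open row0); precharges=5
Acc 11: bank1 row1 -> MISS (open row1); precharges=6
Acc 12: bank1 row2 -> MISS (open row2); precharges=7

Answer: 7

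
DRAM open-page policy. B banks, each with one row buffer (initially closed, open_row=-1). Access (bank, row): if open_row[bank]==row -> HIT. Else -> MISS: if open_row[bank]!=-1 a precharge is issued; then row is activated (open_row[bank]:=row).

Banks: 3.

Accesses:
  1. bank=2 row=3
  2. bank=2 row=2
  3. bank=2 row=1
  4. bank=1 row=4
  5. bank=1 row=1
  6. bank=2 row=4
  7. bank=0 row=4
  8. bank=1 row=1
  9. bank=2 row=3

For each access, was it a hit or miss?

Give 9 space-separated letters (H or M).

Answer: M M M M M M M H M

Derivation:
Acc 1: bank2 row3 -> MISS (open row3); precharges=0
Acc 2: bank2 row2 -> MISS (open row2); precharges=1
Acc 3: bank2 row1 -> MISS (open row1); precharges=2
Acc 4: bank1 row4 -> MISS (open row4); precharges=2
Acc 5: bank1 row1 -> MISS (open row1); precharges=3
Acc 6: bank2 row4 -> MISS (open row4); precharges=4
Acc 7: bank0 row4 -> MISS (open row4); precharges=4
Acc 8: bank1 row1 -> HIT
Acc 9: bank2 row3 -> MISS (open row3); precharges=5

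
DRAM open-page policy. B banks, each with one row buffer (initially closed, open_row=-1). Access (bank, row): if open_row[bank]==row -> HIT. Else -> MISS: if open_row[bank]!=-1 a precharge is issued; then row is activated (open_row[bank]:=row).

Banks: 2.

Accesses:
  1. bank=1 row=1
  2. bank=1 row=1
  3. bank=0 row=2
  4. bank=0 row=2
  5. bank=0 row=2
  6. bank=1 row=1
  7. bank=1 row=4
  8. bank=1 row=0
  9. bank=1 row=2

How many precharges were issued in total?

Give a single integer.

Acc 1: bank1 row1 -> MISS (open row1); precharges=0
Acc 2: bank1 row1 -> HIT
Acc 3: bank0 row2 -> MISS (open row2); precharges=0
Acc 4: bank0 row2 -> HIT
Acc 5: bank0 row2 -> HIT
Acc 6: bank1 row1 -> HIT
Acc 7: bank1 row4 -> MISS (open row4); precharges=1
Acc 8: bank1 row0 -> MISS (open row0); precharges=2
Acc 9: bank1 row2 -> MISS (open row2); precharges=3

Answer: 3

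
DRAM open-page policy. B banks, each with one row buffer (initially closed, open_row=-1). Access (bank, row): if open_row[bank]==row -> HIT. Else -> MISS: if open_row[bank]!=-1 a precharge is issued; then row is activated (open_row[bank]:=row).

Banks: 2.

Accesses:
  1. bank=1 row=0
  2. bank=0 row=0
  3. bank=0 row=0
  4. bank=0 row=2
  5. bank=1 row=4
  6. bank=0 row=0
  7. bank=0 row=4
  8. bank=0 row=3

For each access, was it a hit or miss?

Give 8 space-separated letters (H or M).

Acc 1: bank1 row0 -> MISS (open row0); precharges=0
Acc 2: bank0 row0 -> MISS (open row0); precharges=0
Acc 3: bank0 row0 -> HIT
Acc 4: bank0 row2 -> MISS (open row2); precharges=1
Acc 5: bank1 row4 -> MISS (open row4); precharges=2
Acc 6: bank0 row0 -> MISS (open row0); precharges=3
Acc 7: bank0 row4 -> MISS (open row4); precharges=4
Acc 8: bank0 row3 -> MISS (open row3); precharges=5

Answer: M M H M M M M M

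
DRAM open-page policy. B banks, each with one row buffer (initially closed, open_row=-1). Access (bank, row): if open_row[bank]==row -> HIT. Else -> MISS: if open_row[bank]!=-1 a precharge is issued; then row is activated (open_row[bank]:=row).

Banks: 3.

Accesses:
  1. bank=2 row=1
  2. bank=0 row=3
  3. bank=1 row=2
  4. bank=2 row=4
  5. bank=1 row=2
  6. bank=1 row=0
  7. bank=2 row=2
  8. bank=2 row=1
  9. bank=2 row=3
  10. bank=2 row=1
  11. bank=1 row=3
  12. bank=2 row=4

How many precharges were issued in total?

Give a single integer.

Answer: 8

Derivation:
Acc 1: bank2 row1 -> MISS (open row1); precharges=0
Acc 2: bank0 row3 -> MISS (open row3); precharges=0
Acc 3: bank1 row2 -> MISS (open row2); precharges=0
Acc 4: bank2 row4 -> MISS (open row4); precharges=1
Acc 5: bank1 row2 -> HIT
Acc 6: bank1 row0 -> MISS (open row0); precharges=2
Acc 7: bank2 row2 -> MISS (open row2); precharges=3
Acc 8: bank2 row1 -> MISS (open row1); precharges=4
Acc 9: bank2 row3 -> MISS (open row3); precharges=5
Acc 10: bank2 row1 -> MISS (open row1); precharges=6
Acc 11: bank1 row3 -> MISS (open row3); precharges=7
Acc 12: bank2 row4 -> MISS (open row4); precharges=8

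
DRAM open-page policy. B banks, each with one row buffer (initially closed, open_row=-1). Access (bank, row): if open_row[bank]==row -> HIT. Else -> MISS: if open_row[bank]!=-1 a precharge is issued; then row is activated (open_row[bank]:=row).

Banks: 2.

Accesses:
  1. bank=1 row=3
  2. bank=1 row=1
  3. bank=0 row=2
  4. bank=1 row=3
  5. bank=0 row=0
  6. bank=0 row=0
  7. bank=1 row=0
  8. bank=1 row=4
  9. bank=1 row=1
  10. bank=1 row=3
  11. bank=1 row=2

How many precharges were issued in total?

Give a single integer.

Acc 1: bank1 row3 -> MISS (open row3); precharges=0
Acc 2: bank1 row1 -> MISS (open row1); precharges=1
Acc 3: bank0 row2 -> MISS (open row2); precharges=1
Acc 4: bank1 row3 -> MISS (open row3); precharges=2
Acc 5: bank0 row0 -> MISS (open row0); precharges=3
Acc 6: bank0 row0 -> HIT
Acc 7: bank1 row0 -> MISS (open row0); precharges=4
Acc 8: bank1 row4 -> MISS (open row4); precharges=5
Acc 9: bank1 row1 -> MISS (open row1); precharges=6
Acc 10: bank1 row3 -> MISS (open row3); precharges=7
Acc 11: bank1 row2 -> MISS (open row2); precharges=8

Answer: 8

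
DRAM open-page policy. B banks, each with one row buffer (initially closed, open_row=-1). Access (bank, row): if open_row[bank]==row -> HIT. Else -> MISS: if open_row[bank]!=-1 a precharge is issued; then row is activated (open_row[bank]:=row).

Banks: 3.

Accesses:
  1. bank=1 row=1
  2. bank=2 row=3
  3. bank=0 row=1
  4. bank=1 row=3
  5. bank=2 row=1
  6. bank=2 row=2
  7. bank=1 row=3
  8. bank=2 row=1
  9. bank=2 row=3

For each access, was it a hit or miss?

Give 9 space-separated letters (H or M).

Acc 1: bank1 row1 -> MISS (open row1); precharges=0
Acc 2: bank2 row3 -> MISS (open row3); precharges=0
Acc 3: bank0 row1 -> MISS (open row1); precharges=0
Acc 4: bank1 row3 -> MISS (open row3); precharges=1
Acc 5: bank2 row1 -> MISS (open row1); precharges=2
Acc 6: bank2 row2 -> MISS (open row2); precharges=3
Acc 7: bank1 row3 -> HIT
Acc 8: bank2 row1 -> MISS (open row1); precharges=4
Acc 9: bank2 row3 -> MISS (open row3); precharges=5

Answer: M M M M M M H M M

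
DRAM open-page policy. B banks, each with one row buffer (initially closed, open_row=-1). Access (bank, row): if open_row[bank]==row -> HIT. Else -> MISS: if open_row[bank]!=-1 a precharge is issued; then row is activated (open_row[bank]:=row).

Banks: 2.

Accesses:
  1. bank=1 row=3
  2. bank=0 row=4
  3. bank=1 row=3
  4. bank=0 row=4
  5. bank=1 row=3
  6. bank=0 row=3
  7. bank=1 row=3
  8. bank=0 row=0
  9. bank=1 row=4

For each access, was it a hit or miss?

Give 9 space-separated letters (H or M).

Answer: M M H H H M H M M

Derivation:
Acc 1: bank1 row3 -> MISS (open row3); precharges=0
Acc 2: bank0 row4 -> MISS (open row4); precharges=0
Acc 3: bank1 row3 -> HIT
Acc 4: bank0 row4 -> HIT
Acc 5: bank1 row3 -> HIT
Acc 6: bank0 row3 -> MISS (open row3); precharges=1
Acc 7: bank1 row3 -> HIT
Acc 8: bank0 row0 -> MISS (open row0); precharges=2
Acc 9: bank1 row4 -> MISS (open row4); precharges=3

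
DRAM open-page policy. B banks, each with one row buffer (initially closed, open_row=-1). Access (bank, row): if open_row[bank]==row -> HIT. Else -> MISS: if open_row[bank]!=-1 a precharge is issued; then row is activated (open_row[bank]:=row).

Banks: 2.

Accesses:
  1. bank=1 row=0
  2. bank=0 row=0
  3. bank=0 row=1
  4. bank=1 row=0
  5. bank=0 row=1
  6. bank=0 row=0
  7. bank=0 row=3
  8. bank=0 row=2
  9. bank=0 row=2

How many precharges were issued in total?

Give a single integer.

Answer: 4

Derivation:
Acc 1: bank1 row0 -> MISS (open row0); precharges=0
Acc 2: bank0 row0 -> MISS (open row0); precharges=0
Acc 3: bank0 row1 -> MISS (open row1); precharges=1
Acc 4: bank1 row0 -> HIT
Acc 5: bank0 row1 -> HIT
Acc 6: bank0 row0 -> MISS (open row0); precharges=2
Acc 7: bank0 row3 -> MISS (open row3); precharges=3
Acc 8: bank0 row2 -> MISS (open row2); precharges=4
Acc 9: bank0 row2 -> HIT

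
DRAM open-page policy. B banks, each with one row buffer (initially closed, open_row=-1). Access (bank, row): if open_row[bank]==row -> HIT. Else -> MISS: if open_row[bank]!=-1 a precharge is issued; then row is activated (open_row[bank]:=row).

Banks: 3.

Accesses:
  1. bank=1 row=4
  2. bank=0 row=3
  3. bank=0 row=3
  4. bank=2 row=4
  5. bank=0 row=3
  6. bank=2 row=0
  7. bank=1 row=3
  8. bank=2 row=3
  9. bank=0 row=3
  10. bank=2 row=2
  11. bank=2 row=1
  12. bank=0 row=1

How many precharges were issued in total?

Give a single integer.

Answer: 6

Derivation:
Acc 1: bank1 row4 -> MISS (open row4); precharges=0
Acc 2: bank0 row3 -> MISS (open row3); precharges=0
Acc 3: bank0 row3 -> HIT
Acc 4: bank2 row4 -> MISS (open row4); precharges=0
Acc 5: bank0 row3 -> HIT
Acc 6: bank2 row0 -> MISS (open row0); precharges=1
Acc 7: bank1 row3 -> MISS (open row3); precharges=2
Acc 8: bank2 row3 -> MISS (open row3); precharges=3
Acc 9: bank0 row3 -> HIT
Acc 10: bank2 row2 -> MISS (open row2); precharges=4
Acc 11: bank2 row1 -> MISS (open row1); precharges=5
Acc 12: bank0 row1 -> MISS (open row1); precharges=6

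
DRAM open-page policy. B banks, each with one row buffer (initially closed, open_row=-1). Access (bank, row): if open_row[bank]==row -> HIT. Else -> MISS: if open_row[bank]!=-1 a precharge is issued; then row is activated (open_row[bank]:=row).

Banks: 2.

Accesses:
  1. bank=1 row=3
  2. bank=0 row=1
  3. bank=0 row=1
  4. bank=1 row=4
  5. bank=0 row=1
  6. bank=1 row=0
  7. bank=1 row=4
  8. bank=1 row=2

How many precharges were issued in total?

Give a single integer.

Acc 1: bank1 row3 -> MISS (open row3); precharges=0
Acc 2: bank0 row1 -> MISS (open row1); precharges=0
Acc 3: bank0 row1 -> HIT
Acc 4: bank1 row4 -> MISS (open row4); precharges=1
Acc 5: bank0 row1 -> HIT
Acc 6: bank1 row0 -> MISS (open row0); precharges=2
Acc 7: bank1 row4 -> MISS (open row4); precharges=3
Acc 8: bank1 row2 -> MISS (open row2); precharges=4

Answer: 4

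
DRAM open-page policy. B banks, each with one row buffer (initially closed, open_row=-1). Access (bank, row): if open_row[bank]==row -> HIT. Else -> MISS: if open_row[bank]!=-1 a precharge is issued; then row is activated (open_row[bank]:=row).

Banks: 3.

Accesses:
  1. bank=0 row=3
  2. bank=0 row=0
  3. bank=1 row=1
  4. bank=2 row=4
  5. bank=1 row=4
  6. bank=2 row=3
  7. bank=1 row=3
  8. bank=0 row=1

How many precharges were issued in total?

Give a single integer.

Acc 1: bank0 row3 -> MISS (open row3); precharges=0
Acc 2: bank0 row0 -> MISS (open row0); precharges=1
Acc 3: bank1 row1 -> MISS (open row1); precharges=1
Acc 4: bank2 row4 -> MISS (open row4); precharges=1
Acc 5: bank1 row4 -> MISS (open row4); precharges=2
Acc 6: bank2 row3 -> MISS (open row3); precharges=3
Acc 7: bank1 row3 -> MISS (open row3); precharges=4
Acc 8: bank0 row1 -> MISS (open row1); precharges=5

Answer: 5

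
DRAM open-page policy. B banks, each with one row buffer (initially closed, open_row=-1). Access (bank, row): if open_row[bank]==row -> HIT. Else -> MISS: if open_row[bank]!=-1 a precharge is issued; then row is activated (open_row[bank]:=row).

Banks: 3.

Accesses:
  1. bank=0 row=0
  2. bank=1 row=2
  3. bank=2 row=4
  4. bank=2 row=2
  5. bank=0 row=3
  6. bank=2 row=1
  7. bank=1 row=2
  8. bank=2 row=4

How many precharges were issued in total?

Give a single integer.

Acc 1: bank0 row0 -> MISS (open row0); precharges=0
Acc 2: bank1 row2 -> MISS (open row2); precharges=0
Acc 3: bank2 row4 -> MISS (open row4); precharges=0
Acc 4: bank2 row2 -> MISS (open row2); precharges=1
Acc 5: bank0 row3 -> MISS (open row3); precharges=2
Acc 6: bank2 row1 -> MISS (open row1); precharges=3
Acc 7: bank1 row2 -> HIT
Acc 8: bank2 row4 -> MISS (open row4); precharges=4

Answer: 4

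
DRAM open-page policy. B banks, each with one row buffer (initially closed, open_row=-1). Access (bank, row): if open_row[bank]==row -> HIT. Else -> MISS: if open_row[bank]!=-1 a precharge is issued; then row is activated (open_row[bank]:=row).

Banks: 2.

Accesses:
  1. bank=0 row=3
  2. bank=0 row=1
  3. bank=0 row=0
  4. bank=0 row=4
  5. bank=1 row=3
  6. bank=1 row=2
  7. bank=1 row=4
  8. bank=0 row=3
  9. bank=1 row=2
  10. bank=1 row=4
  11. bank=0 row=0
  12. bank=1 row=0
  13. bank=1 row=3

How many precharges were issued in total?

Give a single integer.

Answer: 11

Derivation:
Acc 1: bank0 row3 -> MISS (open row3); precharges=0
Acc 2: bank0 row1 -> MISS (open row1); precharges=1
Acc 3: bank0 row0 -> MISS (open row0); precharges=2
Acc 4: bank0 row4 -> MISS (open row4); precharges=3
Acc 5: bank1 row3 -> MISS (open row3); precharges=3
Acc 6: bank1 row2 -> MISS (open row2); precharges=4
Acc 7: bank1 row4 -> MISS (open row4); precharges=5
Acc 8: bank0 row3 -> MISS (open row3); precharges=6
Acc 9: bank1 row2 -> MISS (open row2); precharges=7
Acc 10: bank1 row4 -> MISS (open row4); precharges=8
Acc 11: bank0 row0 -> MISS (open row0); precharges=9
Acc 12: bank1 row0 -> MISS (open row0); precharges=10
Acc 13: bank1 row3 -> MISS (open row3); precharges=11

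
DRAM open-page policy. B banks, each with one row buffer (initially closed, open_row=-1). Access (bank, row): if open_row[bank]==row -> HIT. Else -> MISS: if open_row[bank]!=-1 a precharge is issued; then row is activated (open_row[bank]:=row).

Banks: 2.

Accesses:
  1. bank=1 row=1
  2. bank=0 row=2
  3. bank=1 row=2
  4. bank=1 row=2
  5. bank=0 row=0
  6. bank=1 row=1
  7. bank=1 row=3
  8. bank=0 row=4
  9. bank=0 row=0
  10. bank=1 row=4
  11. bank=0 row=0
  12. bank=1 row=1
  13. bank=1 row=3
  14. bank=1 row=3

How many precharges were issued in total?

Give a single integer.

Acc 1: bank1 row1 -> MISS (open row1); precharges=0
Acc 2: bank0 row2 -> MISS (open row2); precharges=0
Acc 3: bank1 row2 -> MISS (open row2); precharges=1
Acc 4: bank1 row2 -> HIT
Acc 5: bank0 row0 -> MISS (open row0); precharges=2
Acc 6: bank1 row1 -> MISS (open row1); precharges=3
Acc 7: bank1 row3 -> MISS (open row3); precharges=4
Acc 8: bank0 row4 -> MISS (open row4); precharges=5
Acc 9: bank0 row0 -> MISS (open row0); precharges=6
Acc 10: bank1 row4 -> MISS (open row4); precharges=7
Acc 11: bank0 row0 -> HIT
Acc 12: bank1 row1 -> MISS (open row1); precharges=8
Acc 13: bank1 row3 -> MISS (open row3); precharges=9
Acc 14: bank1 row3 -> HIT

Answer: 9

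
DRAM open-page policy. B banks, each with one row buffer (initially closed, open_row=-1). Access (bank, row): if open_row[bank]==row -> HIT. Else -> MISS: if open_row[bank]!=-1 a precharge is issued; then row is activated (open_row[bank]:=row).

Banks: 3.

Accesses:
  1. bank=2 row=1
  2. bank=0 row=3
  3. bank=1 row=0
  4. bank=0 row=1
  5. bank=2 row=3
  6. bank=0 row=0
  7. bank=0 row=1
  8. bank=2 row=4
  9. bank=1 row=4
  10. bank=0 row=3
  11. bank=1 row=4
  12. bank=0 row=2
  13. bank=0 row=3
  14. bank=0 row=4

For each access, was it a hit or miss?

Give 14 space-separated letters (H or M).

Answer: M M M M M M M M M M H M M M

Derivation:
Acc 1: bank2 row1 -> MISS (open row1); precharges=0
Acc 2: bank0 row3 -> MISS (open row3); precharges=0
Acc 3: bank1 row0 -> MISS (open row0); precharges=0
Acc 4: bank0 row1 -> MISS (open row1); precharges=1
Acc 5: bank2 row3 -> MISS (open row3); precharges=2
Acc 6: bank0 row0 -> MISS (open row0); precharges=3
Acc 7: bank0 row1 -> MISS (open row1); precharges=4
Acc 8: bank2 row4 -> MISS (open row4); precharges=5
Acc 9: bank1 row4 -> MISS (open row4); precharges=6
Acc 10: bank0 row3 -> MISS (open row3); precharges=7
Acc 11: bank1 row4 -> HIT
Acc 12: bank0 row2 -> MISS (open row2); precharges=8
Acc 13: bank0 row3 -> MISS (open row3); precharges=9
Acc 14: bank0 row4 -> MISS (open row4); precharges=10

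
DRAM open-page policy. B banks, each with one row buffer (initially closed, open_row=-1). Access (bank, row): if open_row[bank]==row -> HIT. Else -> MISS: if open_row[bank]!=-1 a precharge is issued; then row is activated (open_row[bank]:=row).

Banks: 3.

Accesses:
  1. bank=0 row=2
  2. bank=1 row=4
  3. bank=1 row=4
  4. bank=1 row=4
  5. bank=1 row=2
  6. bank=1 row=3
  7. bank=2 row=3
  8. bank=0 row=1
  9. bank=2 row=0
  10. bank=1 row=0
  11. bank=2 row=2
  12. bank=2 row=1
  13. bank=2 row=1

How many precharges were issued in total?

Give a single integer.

Answer: 7

Derivation:
Acc 1: bank0 row2 -> MISS (open row2); precharges=0
Acc 2: bank1 row4 -> MISS (open row4); precharges=0
Acc 3: bank1 row4 -> HIT
Acc 4: bank1 row4 -> HIT
Acc 5: bank1 row2 -> MISS (open row2); precharges=1
Acc 6: bank1 row3 -> MISS (open row3); precharges=2
Acc 7: bank2 row3 -> MISS (open row3); precharges=2
Acc 8: bank0 row1 -> MISS (open row1); precharges=3
Acc 9: bank2 row0 -> MISS (open row0); precharges=4
Acc 10: bank1 row0 -> MISS (open row0); precharges=5
Acc 11: bank2 row2 -> MISS (open row2); precharges=6
Acc 12: bank2 row1 -> MISS (open row1); precharges=7
Acc 13: bank2 row1 -> HIT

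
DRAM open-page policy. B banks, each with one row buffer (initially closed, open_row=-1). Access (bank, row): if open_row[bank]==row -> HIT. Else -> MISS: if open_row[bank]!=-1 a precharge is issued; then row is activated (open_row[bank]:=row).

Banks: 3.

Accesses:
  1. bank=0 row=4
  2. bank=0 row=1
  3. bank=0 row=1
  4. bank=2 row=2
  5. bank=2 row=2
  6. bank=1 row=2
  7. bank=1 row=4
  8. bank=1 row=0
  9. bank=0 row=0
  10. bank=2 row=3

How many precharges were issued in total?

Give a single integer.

Answer: 5

Derivation:
Acc 1: bank0 row4 -> MISS (open row4); precharges=0
Acc 2: bank0 row1 -> MISS (open row1); precharges=1
Acc 3: bank0 row1 -> HIT
Acc 4: bank2 row2 -> MISS (open row2); precharges=1
Acc 5: bank2 row2 -> HIT
Acc 6: bank1 row2 -> MISS (open row2); precharges=1
Acc 7: bank1 row4 -> MISS (open row4); precharges=2
Acc 8: bank1 row0 -> MISS (open row0); precharges=3
Acc 9: bank0 row0 -> MISS (open row0); precharges=4
Acc 10: bank2 row3 -> MISS (open row3); precharges=5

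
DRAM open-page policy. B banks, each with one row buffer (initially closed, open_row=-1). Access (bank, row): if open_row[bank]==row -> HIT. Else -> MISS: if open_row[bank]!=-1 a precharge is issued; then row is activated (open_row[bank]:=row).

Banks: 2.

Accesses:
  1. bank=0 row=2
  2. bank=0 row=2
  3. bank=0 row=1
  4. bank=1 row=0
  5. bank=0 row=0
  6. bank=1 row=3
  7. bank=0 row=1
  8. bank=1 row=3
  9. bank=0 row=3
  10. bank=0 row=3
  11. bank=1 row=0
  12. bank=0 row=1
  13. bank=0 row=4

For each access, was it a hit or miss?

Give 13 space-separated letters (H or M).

Answer: M H M M M M M H M H M M M

Derivation:
Acc 1: bank0 row2 -> MISS (open row2); precharges=0
Acc 2: bank0 row2 -> HIT
Acc 3: bank0 row1 -> MISS (open row1); precharges=1
Acc 4: bank1 row0 -> MISS (open row0); precharges=1
Acc 5: bank0 row0 -> MISS (open row0); precharges=2
Acc 6: bank1 row3 -> MISS (open row3); precharges=3
Acc 7: bank0 row1 -> MISS (open row1); precharges=4
Acc 8: bank1 row3 -> HIT
Acc 9: bank0 row3 -> MISS (open row3); precharges=5
Acc 10: bank0 row3 -> HIT
Acc 11: bank1 row0 -> MISS (open row0); precharges=6
Acc 12: bank0 row1 -> MISS (open row1); precharges=7
Acc 13: bank0 row4 -> MISS (open row4); precharges=8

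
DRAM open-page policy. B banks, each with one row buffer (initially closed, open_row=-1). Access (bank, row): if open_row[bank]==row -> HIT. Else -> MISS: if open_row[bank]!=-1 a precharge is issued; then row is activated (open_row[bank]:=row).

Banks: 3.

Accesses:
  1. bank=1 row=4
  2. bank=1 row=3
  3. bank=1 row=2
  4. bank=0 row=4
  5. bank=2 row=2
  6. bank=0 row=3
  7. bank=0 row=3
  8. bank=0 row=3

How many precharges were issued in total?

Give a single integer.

Answer: 3

Derivation:
Acc 1: bank1 row4 -> MISS (open row4); precharges=0
Acc 2: bank1 row3 -> MISS (open row3); precharges=1
Acc 3: bank1 row2 -> MISS (open row2); precharges=2
Acc 4: bank0 row4 -> MISS (open row4); precharges=2
Acc 5: bank2 row2 -> MISS (open row2); precharges=2
Acc 6: bank0 row3 -> MISS (open row3); precharges=3
Acc 7: bank0 row3 -> HIT
Acc 8: bank0 row3 -> HIT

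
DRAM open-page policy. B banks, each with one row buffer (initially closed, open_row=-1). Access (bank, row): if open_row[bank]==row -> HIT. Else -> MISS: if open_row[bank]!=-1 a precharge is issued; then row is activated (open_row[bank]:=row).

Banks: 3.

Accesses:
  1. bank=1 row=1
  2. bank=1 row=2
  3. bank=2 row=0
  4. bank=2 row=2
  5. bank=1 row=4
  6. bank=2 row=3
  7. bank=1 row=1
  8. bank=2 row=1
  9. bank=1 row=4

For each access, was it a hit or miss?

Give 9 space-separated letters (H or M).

Acc 1: bank1 row1 -> MISS (open row1); precharges=0
Acc 2: bank1 row2 -> MISS (open row2); precharges=1
Acc 3: bank2 row0 -> MISS (open row0); precharges=1
Acc 4: bank2 row2 -> MISS (open row2); precharges=2
Acc 5: bank1 row4 -> MISS (open row4); precharges=3
Acc 6: bank2 row3 -> MISS (open row3); precharges=4
Acc 7: bank1 row1 -> MISS (open row1); precharges=5
Acc 8: bank2 row1 -> MISS (open row1); precharges=6
Acc 9: bank1 row4 -> MISS (open row4); precharges=7

Answer: M M M M M M M M M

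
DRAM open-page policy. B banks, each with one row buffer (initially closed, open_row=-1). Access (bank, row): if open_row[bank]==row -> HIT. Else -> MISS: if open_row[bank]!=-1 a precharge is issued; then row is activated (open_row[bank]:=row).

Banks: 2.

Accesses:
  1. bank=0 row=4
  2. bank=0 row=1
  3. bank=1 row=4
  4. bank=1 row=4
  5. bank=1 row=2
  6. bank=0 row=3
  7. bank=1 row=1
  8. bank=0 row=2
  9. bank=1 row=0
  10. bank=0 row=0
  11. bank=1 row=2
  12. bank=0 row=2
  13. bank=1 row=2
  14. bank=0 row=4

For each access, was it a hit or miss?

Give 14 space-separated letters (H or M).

Acc 1: bank0 row4 -> MISS (open row4); precharges=0
Acc 2: bank0 row1 -> MISS (open row1); precharges=1
Acc 3: bank1 row4 -> MISS (open row4); precharges=1
Acc 4: bank1 row4 -> HIT
Acc 5: bank1 row2 -> MISS (open row2); precharges=2
Acc 6: bank0 row3 -> MISS (open row3); precharges=3
Acc 7: bank1 row1 -> MISS (open row1); precharges=4
Acc 8: bank0 row2 -> MISS (open row2); precharges=5
Acc 9: bank1 row0 -> MISS (open row0); precharges=6
Acc 10: bank0 row0 -> MISS (open row0); precharges=7
Acc 11: bank1 row2 -> MISS (open row2); precharges=8
Acc 12: bank0 row2 -> MISS (open row2); precharges=9
Acc 13: bank1 row2 -> HIT
Acc 14: bank0 row4 -> MISS (open row4); precharges=10

Answer: M M M H M M M M M M M M H M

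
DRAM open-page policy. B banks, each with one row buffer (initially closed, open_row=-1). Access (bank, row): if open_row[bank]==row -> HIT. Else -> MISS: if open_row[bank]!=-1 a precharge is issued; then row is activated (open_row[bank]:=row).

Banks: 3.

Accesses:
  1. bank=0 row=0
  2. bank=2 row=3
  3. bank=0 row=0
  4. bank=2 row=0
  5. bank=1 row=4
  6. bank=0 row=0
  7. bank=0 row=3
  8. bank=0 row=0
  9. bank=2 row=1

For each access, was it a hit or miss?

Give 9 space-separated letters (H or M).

Acc 1: bank0 row0 -> MISS (open row0); precharges=0
Acc 2: bank2 row3 -> MISS (open row3); precharges=0
Acc 3: bank0 row0 -> HIT
Acc 4: bank2 row0 -> MISS (open row0); precharges=1
Acc 5: bank1 row4 -> MISS (open row4); precharges=1
Acc 6: bank0 row0 -> HIT
Acc 7: bank0 row3 -> MISS (open row3); precharges=2
Acc 8: bank0 row0 -> MISS (open row0); precharges=3
Acc 9: bank2 row1 -> MISS (open row1); precharges=4

Answer: M M H M M H M M M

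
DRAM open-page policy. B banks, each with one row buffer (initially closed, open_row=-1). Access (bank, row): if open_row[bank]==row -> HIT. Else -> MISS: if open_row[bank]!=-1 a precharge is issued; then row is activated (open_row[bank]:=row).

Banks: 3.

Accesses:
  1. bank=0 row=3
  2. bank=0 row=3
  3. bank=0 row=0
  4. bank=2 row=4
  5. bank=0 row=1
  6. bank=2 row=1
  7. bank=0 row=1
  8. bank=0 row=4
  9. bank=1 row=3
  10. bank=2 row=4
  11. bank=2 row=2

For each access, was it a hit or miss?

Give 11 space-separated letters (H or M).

Acc 1: bank0 row3 -> MISS (open row3); precharges=0
Acc 2: bank0 row3 -> HIT
Acc 3: bank0 row0 -> MISS (open row0); precharges=1
Acc 4: bank2 row4 -> MISS (open row4); precharges=1
Acc 5: bank0 row1 -> MISS (open row1); precharges=2
Acc 6: bank2 row1 -> MISS (open row1); precharges=3
Acc 7: bank0 row1 -> HIT
Acc 8: bank0 row4 -> MISS (open row4); precharges=4
Acc 9: bank1 row3 -> MISS (open row3); precharges=4
Acc 10: bank2 row4 -> MISS (open row4); precharges=5
Acc 11: bank2 row2 -> MISS (open row2); precharges=6

Answer: M H M M M M H M M M M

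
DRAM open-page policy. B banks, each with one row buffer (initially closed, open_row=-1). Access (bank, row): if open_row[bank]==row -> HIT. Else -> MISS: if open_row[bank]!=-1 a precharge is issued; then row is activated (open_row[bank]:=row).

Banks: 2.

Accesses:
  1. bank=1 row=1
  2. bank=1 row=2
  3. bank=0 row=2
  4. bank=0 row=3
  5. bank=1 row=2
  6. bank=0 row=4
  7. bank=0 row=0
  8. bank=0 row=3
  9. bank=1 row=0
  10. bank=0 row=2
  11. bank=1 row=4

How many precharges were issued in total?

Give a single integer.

Answer: 8

Derivation:
Acc 1: bank1 row1 -> MISS (open row1); precharges=0
Acc 2: bank1 row2 -> MISS (open row2); precharges=1
Acc 3: bank0 row2 -> MISS (open row2); precharges=1
Acc 4: bank0 row3 -> MISS (open row3); precharges=2
Acc 5: bank1 row2 -> HIT
Acc 6: bank0 row4 -> MISS (open row4); precharges=3
Acc 7: bank0 row0 -> MISS (open row0); precharges=4
Acc 8: bank0 row3 -> MISS (open row3); precharges=5
Acc 9: bank1 row0 -> MISS (open row0); precharges=6
Acc 10: bank0 row2 -> MISS (open row2); precharges=7
Acc 11: bank1 row4 -> MISS (open row4); precharges=8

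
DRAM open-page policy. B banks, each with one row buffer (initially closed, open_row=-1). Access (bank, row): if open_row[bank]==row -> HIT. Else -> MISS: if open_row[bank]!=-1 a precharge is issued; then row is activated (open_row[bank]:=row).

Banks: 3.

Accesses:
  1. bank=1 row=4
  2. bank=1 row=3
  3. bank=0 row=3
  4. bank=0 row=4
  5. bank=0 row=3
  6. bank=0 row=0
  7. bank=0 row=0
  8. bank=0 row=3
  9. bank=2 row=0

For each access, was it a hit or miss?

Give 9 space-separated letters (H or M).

Acc 1: bank1 row4 -> MISS (open row4); precharges=0
Acc 2: bank1 row3 -> MISS (open row3); precharges=1
Acc 3: bank0 row3 -> MISS (open row3); precharges=1
Acc 4: bank0 row4 -> MISS (open row4); precharges=2
Acc 5: bank0 row3 -> MISS (open row3); precharges=3
Acc 6: bank0 row0 -> MISS (open row0); precharges=4
Acc 7: bank0 row0 -> HIT
Acc 8: bank0 row3 -> MISS (open row3); precharges=5
Acc 9: bank2 row0 -> MISS (open row0); precharges=5

Answer: M M M M M M H M M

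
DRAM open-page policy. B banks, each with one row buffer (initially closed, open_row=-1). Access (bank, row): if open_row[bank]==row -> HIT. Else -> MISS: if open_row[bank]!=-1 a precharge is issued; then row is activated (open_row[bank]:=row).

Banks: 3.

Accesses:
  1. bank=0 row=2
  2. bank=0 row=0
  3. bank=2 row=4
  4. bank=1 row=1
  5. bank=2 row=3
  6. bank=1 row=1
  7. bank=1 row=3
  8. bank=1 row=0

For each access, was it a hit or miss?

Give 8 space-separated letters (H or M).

Acc 1: bank0 row2 -> MISS (open row2); precharges=0
Acc 2: bank0 row0 -> MISS (open row0); precharges=1
Acc 3: bank2 row4 -> MISS (open row4); precharges=1
Acc 4: bank1 row1 -> MISS (open row1); precharges=1
Acc 5: bank2 row3 -> MISS (open row3); precharges=2
Acc 6: bank1 row1 -> HIT
Acc 7: bank1 row3 -> MISS (open row3); precharges=3
Acc 8: bank1 row0 -> MISS (open row0); precharges=4

Answer: M M M M M H M M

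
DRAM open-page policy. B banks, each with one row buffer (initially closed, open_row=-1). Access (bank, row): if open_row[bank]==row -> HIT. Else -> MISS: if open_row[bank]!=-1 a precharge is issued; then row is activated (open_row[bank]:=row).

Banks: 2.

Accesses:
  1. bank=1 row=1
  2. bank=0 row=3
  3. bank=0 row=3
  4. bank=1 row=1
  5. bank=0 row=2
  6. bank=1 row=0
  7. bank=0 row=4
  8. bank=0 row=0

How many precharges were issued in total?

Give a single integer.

Acc 1: bank1 row1 -> MISS (open row1); precharges=0
Acc 2: bank0 row3 -> MISS (open row3); precharges=0
Acc 3: bank0 row3 -> HIT
Acc 4: bank1 row1 -> HIT
Acc 5: bank0 row2 -> MISS (open row2); precharges=1
Acc 6: bank1 row0 -> MISS (open row0); precharges=2
Acc 7: bank0 row4 -> MISS (open row4); precharges=3
Acc 8: bank0 row0 -> MISS (open row0); precharges=4

Answer: 4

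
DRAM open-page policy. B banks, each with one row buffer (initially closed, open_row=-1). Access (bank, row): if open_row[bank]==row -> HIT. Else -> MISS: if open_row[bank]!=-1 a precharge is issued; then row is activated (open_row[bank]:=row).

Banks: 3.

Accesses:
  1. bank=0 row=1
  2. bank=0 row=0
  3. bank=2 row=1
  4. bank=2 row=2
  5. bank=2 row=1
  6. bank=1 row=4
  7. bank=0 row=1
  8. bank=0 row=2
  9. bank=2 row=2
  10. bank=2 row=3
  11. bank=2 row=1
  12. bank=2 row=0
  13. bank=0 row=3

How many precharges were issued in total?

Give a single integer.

Acc 1: bank0 row1 -> MISS (open row1); precharges=0
Acc 2: bank0 row0 -> MISS (open row0); precharges=1
Acc 3: bank2 row1 -> MISS (open row1); precharges=1
Acc 4: bank2 row2 -> MISS (open row2); precharges=2
Acc 5: bank2 row1 -> MISS (open row1); precharges=3
Acc 6: bank1 row4 -> MISS (open row4); precharges=3
Acc 7: bank0 row1 -> MISS (open row1); precharges=4
Acc 8: bank0 row2 -> MISS (open row2); precharges=5
Acc 9: bank2 row2 -> MISS (open row2); precharges=6
Acc 10: bank2 row3 -> MISS (open row3); precharges=7
Acc 11: bank2 row1 -> MISS (open row1); precharges=8
Acc 12: bank2 row0 -> MISS (open row0); precharges=9
Acc 13: bank0 row3 -> MISS (open row3); precharges=10

Answer: 10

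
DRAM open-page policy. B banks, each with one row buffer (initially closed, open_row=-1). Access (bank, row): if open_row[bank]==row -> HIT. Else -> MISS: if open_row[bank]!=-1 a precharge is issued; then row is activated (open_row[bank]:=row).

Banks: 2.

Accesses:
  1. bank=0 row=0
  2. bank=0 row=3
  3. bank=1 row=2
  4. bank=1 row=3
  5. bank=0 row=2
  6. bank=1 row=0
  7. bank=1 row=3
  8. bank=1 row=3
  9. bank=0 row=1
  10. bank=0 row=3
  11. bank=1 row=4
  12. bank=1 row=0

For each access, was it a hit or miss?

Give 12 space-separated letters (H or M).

Acc 1: bank0 row0 -> MISS (open row0); precharges=0
Acc 2: bank0 row3 -> MISS (open row3); precharges=1
Acc 3: bank1 row2 -> MISS (open row2); precharges=1
Acc 4: bank1 row3 -> MISS (open row3); precharges=2
Acc 5: bank0 row2 -> MISS (open row2); precharges=3
Acc 6: bank1 row0 -> MISS (open row0); precharges=4
Acc 7: bank1 row3 -> MISS (open row3); precharges=5
Acc 8: bank1 row3 -> HIT
Acc 9: bank0 row1 -> MISS (open row1); precharges=6
Acc 10: bank0 row3 -> MISS (open row3); precharges=7
Acc 11: bank1 row4 -> MISS (open row4); precharges=8
Acc 12: bank1 row0 -> MISS (open row0); precharges=9

Answer: M M M M M M M H M M M M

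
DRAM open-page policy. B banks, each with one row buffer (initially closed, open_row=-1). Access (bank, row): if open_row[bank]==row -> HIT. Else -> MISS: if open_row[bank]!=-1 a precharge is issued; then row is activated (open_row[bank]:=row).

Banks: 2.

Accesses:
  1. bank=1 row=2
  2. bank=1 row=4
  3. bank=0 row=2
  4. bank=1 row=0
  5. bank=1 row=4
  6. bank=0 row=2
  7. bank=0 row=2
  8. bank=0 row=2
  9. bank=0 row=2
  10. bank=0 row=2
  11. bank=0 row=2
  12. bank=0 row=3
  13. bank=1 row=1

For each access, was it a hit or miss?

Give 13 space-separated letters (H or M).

Acc 1: bank1 row2 -> MISS (open row2); precharges=0
Acc 2: bank1 row4 -> MISS (open row4); precharges=1
Acc 3: bank0 row2 -> MISS (open row2); precharges=1
Acc 4: bank1 row0 -> MISS (open row0); precharges=2
Acc 5: bank1 row4 -> MISS (open row4); precharges=3
Acc 6: bank0 row2 -> HIT
Acc 7: bank0 row2 -> HIT
Acc 8: bank0 row2 -> HIT
Acc 9: bank0 row2 -> HIT
Acc 10: bank0 row2 -> HIT
Acc 11: bank0 row2 -> HIT
Acc 12: bank0 row3 -> MISS (open row3); precharges=4
Acc 13: bank1 row1 -> MISS (open row1); precharges=5

Answer: M M M M M H H H H H H M M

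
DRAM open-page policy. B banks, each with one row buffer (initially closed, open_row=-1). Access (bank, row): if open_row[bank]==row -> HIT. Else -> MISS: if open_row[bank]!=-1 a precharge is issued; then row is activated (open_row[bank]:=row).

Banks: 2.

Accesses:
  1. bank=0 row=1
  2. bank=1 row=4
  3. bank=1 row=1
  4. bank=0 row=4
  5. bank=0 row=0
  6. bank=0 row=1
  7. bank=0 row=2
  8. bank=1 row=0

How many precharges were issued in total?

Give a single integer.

Answer: 6

Derivation:
Acc 1: bank0 row1 -> MISS (open row1); precharges=0
Acc 2: bank1 row4 -> MISS (open row4); precharges=0
Acc 3: bank1 row1 -> MISS (open row1); precharges=1
Acc 4: bank0 row4 -> MISS (open row4); precharges=2
Acc 5: bank0 row0 -> MISS (open row0); precharges=3
Acc 6: bank0 row1 -> MISS (open row1); precharges=4
Acc 7: bank0 row2 -> MISS (open row2); precharges=5
Acc 8: bank1 row0 -> MISS (open row0); precharges=6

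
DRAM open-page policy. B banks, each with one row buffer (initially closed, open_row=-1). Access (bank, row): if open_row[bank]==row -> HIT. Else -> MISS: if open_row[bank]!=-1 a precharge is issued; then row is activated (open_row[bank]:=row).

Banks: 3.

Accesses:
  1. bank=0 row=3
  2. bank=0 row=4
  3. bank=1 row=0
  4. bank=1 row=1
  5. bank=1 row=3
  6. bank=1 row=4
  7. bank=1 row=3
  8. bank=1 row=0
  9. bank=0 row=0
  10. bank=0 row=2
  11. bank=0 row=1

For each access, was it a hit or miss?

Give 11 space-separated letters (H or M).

Acc 1: bank0 row3 -> MISS (open row3); precharges=0
Acc 2: bank0 row4 -> MISS (open row4); precharges=1
Acc 3: bank1 row0 -> MISS (open row0); precharges=1
Acc 4: bank1 row1 -> MISS (open row1); precharges=2
Acc 5: bank1 row3 -> MISS (open row3); precharges=3
Acc 6: bank1 row4 -> MISS (open row4); precharges=4
Acc 7: bank1 row3 -> MISS (open row3); precharges=5
Acc 8: bank1 row0 -> MISS (open row0); precharges=6
Acc 9: bank0 row0 -> MISS (open row0); precharges=7
Acc 10: bank0 row2 -> MISS (open row2); precharges=8
Acc 11: bank0 row1 -> MISS (open row1); precharges=9

Answer: M M M M M M M M M M M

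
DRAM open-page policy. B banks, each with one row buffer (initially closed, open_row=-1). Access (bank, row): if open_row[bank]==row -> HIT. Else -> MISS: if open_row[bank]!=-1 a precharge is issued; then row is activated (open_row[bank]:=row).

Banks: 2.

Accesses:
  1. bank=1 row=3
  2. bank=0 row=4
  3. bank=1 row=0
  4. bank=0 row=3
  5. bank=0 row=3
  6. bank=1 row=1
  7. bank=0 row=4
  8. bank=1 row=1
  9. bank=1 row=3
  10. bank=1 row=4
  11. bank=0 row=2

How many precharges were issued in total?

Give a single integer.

Acc 1: bank1 row3 -> MISS (open row3); precharges=0
Acc 2: bank0 row4 -> MISS (open row4); precharges=0
Acc 3: bank1 row0 -> MISS (open row0); precharges=1
Acc 4: bank0 row3 -> MISS (open row3); precharges=2
Acc 5: bank0 row3 -> HIT
Acc 6: bank1 row1 -> MISS (open row1); precharges=3
Acc 7: bank0 row4 -> MISS (open row4); precharges=4
Acc 8: bank1 row1 -> HIT
Acc 9: bank1 row3 -> MISS (open row3); precharges=5
Acc 10: bank1 row4 -> MISS (open row4); precharges=6
Acc 11: bank0 row2 -> MISS (open row2); precharges=7

Answer: 7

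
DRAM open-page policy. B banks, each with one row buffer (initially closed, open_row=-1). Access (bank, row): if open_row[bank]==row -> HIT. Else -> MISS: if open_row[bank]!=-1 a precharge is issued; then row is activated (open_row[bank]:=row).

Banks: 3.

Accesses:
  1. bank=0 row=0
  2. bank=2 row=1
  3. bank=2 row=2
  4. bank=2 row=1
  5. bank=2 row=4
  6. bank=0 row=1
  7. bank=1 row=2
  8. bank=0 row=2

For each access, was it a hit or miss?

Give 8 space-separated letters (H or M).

Acc 1: bank0 row0 -> MISS (open row0); precharges=0
Acc 2: bank2 row1 -> MISS (open row1); precharges=0
Acc 3: bank2 row2 -> MISS (open row2); precharges=1
Acc 4: bank2 row1 -> MISS (open row1); precharges=2
Acc 5: bank2 row4 -> MISS (open row4); precharges=3
Acc 6: bank0 row1 -> MISS (open row1); precharges=4
Acc 7: bank1 row2 -> MISS (open row2); precharges=4
Acc 8: bank0 row2 -> MISS (open row2); precharges=5

Answer: M M M M M M M M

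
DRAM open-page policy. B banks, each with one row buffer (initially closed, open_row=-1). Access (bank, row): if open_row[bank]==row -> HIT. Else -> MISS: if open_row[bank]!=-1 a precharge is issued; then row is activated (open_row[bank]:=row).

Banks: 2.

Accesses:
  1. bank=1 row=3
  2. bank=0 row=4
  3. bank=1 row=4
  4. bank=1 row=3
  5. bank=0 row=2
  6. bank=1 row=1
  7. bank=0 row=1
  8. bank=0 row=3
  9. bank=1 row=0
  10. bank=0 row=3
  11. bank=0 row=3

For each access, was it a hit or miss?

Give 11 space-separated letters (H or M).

Acc 1: bank1 row3 -> MISS (open row3); precharges=0
Acc 2: bank0 row4 -> MISS (open row4); precharges=0
Acc 3: bank1 row4 -> MISS (open row4); precharges=1
Acc 4: bank1 row3 -> MISS (open row3); precharges=2
Acc 5: bank0 row2 -> MISS (open row2); precharges=3
Acc 6: bank1 row1 -> MISS (open row1); precharges=4
Acc 7: bank0 row1 -> MISS (open row1); precharges=5
Acc 8: bank0 row3 -> MISS (open row3); precharges=6
Acc 9: bank1 row0 -> MISS (open row0); precharges=7
Acc 10: bank0 row3 -> HIT
Acc 11: bank0 row3 -> HIT

Answer: M M M M M M M M M H H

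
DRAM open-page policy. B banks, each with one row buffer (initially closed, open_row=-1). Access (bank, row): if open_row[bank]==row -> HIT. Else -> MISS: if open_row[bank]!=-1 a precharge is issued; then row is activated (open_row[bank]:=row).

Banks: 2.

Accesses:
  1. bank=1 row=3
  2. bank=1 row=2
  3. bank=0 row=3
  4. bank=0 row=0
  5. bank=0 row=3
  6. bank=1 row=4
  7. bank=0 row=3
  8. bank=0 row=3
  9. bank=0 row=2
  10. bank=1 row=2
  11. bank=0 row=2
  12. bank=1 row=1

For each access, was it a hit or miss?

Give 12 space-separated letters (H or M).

Acc 1: bank1 row3 -> MISS (open row3); precharges=0
Acc 2: bank1 row2 -> MISS (open row2); precharges=1
Acc 3: bank0 row3 -> MISS (open row3); precharges=1
Acc 4: bank0 row0 -> MISS (open row0); precharges=2
Acc 5: bank0 row3 -> MISS (open row3); precharges=3
Acc 6: bank1 row4 -> MISS (open row4); precharges=4
Acc 7: bank0 row3 -> HIT
Acc 8: bank0 row3 -> HIT
Acc 9: bank0 row2 -> MISS (open row2); precharges=5
Acc 10: bank1 row2 -> MISS (open row2); precharges=6
Acc 11: bank0 row2 -> HIT
Acc 12: bank1 row1 -> MISS (open row1); precharges=7

Answer: M M M M M M H H M M H M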